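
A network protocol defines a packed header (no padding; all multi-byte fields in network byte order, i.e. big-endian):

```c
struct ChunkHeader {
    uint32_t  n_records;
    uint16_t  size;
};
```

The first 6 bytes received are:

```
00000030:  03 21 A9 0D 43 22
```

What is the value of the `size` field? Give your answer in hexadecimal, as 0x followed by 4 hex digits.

`size` follows `n_records` (4 bytes), so it starts at byte offset 4 and occupies 2 bytes.
Bytes at offsets 4..5: 43 22.
Big-endian: lowest address holds the most-significant byte.
The bytes are already most-significant first: 0x4322.

0x4322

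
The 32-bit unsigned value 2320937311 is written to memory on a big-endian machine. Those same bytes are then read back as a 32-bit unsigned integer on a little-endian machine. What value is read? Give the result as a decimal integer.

2320937311 in 32-bit hexadecimal is 0x8A56B15F.
Stored big-endian, the bytes at ascending addresses are 8A 56 B1 5F.
Read back as little-endian, the first byte is least significant, giving 0x5FB1568A.
0x5FB1568A = 1605457546.

1605457546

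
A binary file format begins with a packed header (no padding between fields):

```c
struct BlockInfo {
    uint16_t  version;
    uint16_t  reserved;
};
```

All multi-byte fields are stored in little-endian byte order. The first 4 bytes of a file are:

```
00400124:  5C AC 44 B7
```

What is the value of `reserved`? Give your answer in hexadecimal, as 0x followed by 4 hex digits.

0xB744

`reserved` follows `version` (2 bytes), so it starts at byte offset 2 and occupies 2 bytes.
Bytes at offsets 2..3: 44 B7.
Little-endian: lowest address holds the least-significant byte.
Reassemble most-significant byte first: B7 44 → 0xB744.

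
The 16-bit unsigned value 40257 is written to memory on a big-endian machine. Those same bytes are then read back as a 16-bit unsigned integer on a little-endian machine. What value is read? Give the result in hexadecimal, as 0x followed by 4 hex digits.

40257 in 16-bit hexadecimal is 0x9D41.
Stored big-endian, the bytes at ascending addresses are 9D 41.
Read back as little-endian, the first byte is least significant, giving 0x419D.

0x419D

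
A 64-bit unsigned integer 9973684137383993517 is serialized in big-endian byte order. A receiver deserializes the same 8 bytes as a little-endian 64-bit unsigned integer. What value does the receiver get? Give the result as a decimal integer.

12511202413767846282

9973684137383993517 in 64-bit hexadecimal is 0x8A69A4E14EB8A0AD.
Stored big-endian, the bytes at ascending addresses are 8A 69 A4 E1 4E B8 A0 AD.
Read back as little-endian, the first byte is least significant, giving 0xADA0B84EE1A4698A.
0xADA0B84EE1A4698A = 12511202413767846282.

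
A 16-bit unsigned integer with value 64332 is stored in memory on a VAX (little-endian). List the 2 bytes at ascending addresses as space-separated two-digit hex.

4C FB

64332 in hexadecimal, padded to 16 bits, is 0xFB4C.
Split into bytes (most-significant first): FB 4C.
Little-endian stores the least-significant byte at the lowest address.
So at ascending addresses the bytes are 4C FB.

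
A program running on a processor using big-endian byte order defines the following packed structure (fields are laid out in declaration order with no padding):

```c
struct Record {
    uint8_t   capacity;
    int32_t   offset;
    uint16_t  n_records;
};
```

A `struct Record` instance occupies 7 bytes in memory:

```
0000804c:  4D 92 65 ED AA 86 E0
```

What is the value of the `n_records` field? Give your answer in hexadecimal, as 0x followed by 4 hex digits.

0x86E0

`n_records` follows `capacity` (1 B), `offset` (4 B), so it starts at offset 1 + 4 = 5 and occupies 2 bytes.
Bytes at offsets 5..6: 86 E0.
Big-endian: lowest address holds the most-significant byte.
The bytes are already most-significant first: 0x86E0.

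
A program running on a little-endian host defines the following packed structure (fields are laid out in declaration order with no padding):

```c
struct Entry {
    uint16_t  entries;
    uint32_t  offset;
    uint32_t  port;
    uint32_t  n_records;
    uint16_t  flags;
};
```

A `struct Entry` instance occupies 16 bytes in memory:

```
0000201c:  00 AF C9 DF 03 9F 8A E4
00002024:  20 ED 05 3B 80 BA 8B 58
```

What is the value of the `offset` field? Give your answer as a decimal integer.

2667831241

`offset` follows `entries` (2 bytes), so it starts at byte offset 2 and occupies 4 bytes.
Bytes at offsets 2..5: C9 DF 03 9F.
Little-endian stores the least-significant byte at the lowest address.
Reassemble most-significant byte first: 9F 03 DF C9 → 0x9F03DFC9.
0x9F03DFC9 = 2667831241.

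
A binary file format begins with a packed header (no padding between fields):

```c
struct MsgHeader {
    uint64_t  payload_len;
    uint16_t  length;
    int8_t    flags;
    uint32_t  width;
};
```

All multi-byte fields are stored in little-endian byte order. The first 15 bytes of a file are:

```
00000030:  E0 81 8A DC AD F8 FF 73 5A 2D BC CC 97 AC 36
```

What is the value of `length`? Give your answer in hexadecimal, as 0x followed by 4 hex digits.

`length` follows `payload_len` (8 bytes), so it starts at byte offset 8 and occupies 2 bytes.
Bytes at offsets 8..9: 5A 2D.
Little-endian stores the least-significant byte at the lowest address.
Reassemble most-significant byte first: 2D 5A → 0x2D5A.

0x2D5A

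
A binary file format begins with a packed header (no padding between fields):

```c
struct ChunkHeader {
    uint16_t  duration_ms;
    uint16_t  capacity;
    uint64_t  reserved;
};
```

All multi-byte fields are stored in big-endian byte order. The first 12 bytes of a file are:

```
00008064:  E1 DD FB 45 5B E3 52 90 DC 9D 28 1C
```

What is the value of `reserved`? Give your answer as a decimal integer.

6621226659294816284

`reserved` follows `duration_ms` (2 B), `capacity` (2 B), so it starts at offset 2 + 2 = 4 and occupies 8 bytes.
Bytes at offsets 4..11: 5B E3 52 90 DC 9D 28 1C.
Big-endian: lowest address holds the most-significant byte.
The bytes are already most-significant first: 0x5BE35290DC9D281C.
0x5BE35290DC9D281C = 6621226659294816284.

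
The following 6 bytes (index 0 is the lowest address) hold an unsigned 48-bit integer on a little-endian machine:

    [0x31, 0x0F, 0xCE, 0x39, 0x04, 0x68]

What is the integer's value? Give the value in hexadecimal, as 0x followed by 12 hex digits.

Little-endian stores the least-significant byte at the lowest address.
Reassemble most-significant byte first: 68 04 39 CE 0F 31 → 0x680439CE0F31.

0x680439CE0F31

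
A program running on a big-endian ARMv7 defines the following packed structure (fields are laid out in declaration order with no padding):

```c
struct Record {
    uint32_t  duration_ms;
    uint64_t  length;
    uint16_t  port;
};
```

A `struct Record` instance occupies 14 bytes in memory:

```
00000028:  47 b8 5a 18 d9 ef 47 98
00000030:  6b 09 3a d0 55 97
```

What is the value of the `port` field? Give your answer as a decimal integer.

`port` follows `duration_ms` (4 B), `length` (8 B), so it starts at offset 4 + 8 = 12 and occupies 2 bytes.
Bytes at offsets 12..13: 55 97.
Big-endian: lowest address holds the most-significant byte.
The bytes are already most-significant first: 0x5597.
0x5597 = 21911.

21911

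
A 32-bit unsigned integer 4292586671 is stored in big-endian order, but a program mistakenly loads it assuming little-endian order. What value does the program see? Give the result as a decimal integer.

2947341311

4292586671 in 32-bit hexadecimal is 0xFFDBACAF.
Stored big-endian, the bytes at ascending addresses are FF DB AC AF.
Read back as little-endian, the first byte is least significant, giving 0xAFACDBFF.
0xAFACDBFF = 2947341311.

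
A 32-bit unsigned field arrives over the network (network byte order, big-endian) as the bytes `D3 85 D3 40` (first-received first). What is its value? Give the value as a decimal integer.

Big-endian: lowest address holds the most-significant byte.
The bytes are already most-significant first: 0xD385D340.
0xD385D340 = 3548762944.

3548762944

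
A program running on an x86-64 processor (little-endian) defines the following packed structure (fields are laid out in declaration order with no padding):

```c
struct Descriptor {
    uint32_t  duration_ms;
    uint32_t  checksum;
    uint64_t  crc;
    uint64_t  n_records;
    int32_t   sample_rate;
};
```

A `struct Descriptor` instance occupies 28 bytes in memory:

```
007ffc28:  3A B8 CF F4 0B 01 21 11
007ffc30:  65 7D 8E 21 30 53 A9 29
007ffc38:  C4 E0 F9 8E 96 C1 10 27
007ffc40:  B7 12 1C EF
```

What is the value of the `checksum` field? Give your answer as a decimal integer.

`checksum` follows `duration_ms` (4 bytes), so it starts at byte offset 4 and occupies 4 bytes.
Bytes at offsets 4..7: 0B 01 21 11.
Little-endian: lowest address holds the least-significant byte.
Reassemble most-significant byte first: 11 21 01 0B → 0x1121010B.
0x1121010B = 287375627.

287375627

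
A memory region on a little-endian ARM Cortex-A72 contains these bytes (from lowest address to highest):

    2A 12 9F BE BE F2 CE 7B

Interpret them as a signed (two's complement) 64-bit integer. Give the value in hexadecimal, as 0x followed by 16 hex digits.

0x7BCEF2BEBE9F122A

In little-endian order the low byte comes first in memory.
Reassemble most-significant byte first: 7B CE F2 BE BE 9F 12 2A → 0x7BCEF2BEBE9F122A.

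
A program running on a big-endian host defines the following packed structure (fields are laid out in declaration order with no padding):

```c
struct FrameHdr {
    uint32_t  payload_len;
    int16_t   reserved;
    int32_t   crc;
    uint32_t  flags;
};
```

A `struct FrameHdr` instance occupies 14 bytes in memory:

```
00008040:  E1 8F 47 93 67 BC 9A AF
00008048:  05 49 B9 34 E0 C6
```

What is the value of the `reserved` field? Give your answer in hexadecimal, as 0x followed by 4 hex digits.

0x67BC

`reserved` follows `payload_len` (4 bytes), so it starts at byte offset 4 and occupies 2 bytes.
Bytes at offsets 4..5: 67 BC.
In big-endian order the high byte comes first in memory.
The bytes are already most-significant first: 0x67BC.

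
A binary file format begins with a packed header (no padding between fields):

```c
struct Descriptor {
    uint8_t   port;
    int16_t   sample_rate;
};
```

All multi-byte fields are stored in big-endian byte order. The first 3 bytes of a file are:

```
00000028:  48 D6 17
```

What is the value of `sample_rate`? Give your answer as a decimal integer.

-10729

`sample_rate` follows `port` (1 byte), so it starts at byte offset 1 and occupies 2 bytes.
Bytes at offsets 1..2: D6 17.
Big-endian stores the most-significant byte at the lowest address.
The bytes are already most-significant first: 0xD617.
Top bit is set, so as a signed 16-bit value this is 0xD617 − 2^16 = -10729.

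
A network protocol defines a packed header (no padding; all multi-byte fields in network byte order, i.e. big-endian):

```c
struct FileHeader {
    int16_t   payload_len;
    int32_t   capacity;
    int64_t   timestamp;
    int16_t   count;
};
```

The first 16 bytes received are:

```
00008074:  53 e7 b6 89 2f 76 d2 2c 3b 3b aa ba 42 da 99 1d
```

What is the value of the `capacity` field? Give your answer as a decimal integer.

`capacity` follows `payload_len` (2 bytes), so it starts at byte offset 2 and occupies 4 bytes.
Bytes at offsets 2..5: B6 89 2F 76.
Big-endian stores the most-significant byte at the lowest address.
The bytes are already most-significant first: 0xB6892F76.
Top bit is set, so as a signed 32-bit value this is 0xB6892F76 − 2^32 = -1232523402.

-1232523402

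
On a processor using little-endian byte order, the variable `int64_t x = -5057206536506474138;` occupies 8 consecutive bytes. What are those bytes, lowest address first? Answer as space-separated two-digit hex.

Two's complement of -5057206536506474138 in 64 bits: 5057206536506474138 = 0x462ECE8CFC407E9A; invert → 0xB9D1317303BF8165; add 1 → 0xB9D1317303BF8166.
Split into bytes (most-significant first): B9 D1 31 73 03 BF 81 66.
Little-endian stores the least-significant byte at the lowest address.
So at ascending addresses the bytes are 66 81 BF 03 73 31 D1 B9.

66 81 BF 03 73 31 D1 B9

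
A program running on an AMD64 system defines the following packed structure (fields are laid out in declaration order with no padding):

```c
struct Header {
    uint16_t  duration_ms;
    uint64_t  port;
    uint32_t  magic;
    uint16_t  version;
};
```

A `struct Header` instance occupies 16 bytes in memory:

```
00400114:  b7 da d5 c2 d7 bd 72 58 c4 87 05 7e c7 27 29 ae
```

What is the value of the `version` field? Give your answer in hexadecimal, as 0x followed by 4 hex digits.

0xAE29

`version` follows `duration_ms` (2 B), `port` (8 B), `magic` (4 B), so it starts at offset 2 + 8 + 4 = 14 and occupies 2 bytes.
Bytes at offsets 14..15: 29 AE.
Little-endian stores the least-significant byte at the lowest address.
Reassemble most-significant byte first: AE 29 → 0xAE29.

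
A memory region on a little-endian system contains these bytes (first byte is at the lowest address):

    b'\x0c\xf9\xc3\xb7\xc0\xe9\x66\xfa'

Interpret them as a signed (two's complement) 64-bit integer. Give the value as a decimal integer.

Little-endian stores the least-significant byte at the lowest address.
Reassemble most-significant byte first: FA 66 E9 C0 B7 C3 F9 0C → 0xFA66E9C0B7C3F90C.
Top bit is set, so as a signed 64-bit value this is 0xFA66E9C0B7C3F90C − 2^64 = -403378102677014260.

-403378102677014260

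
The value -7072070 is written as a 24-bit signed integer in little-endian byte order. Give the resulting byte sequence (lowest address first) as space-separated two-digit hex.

BA 16 94

Two's complement of -7072070 in 24 bits: 7072070 = 0x6BE946; invert → 0x9416B9; add 1 → 0x9416BA.
Split into bytes (most-significant first): 94 16 BA.
In little-endian order the low byte comes first in memory.
So at ascending addresses the bytes are BA 16 94.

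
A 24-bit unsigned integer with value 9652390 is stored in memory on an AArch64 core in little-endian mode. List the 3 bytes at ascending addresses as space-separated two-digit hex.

9652390 in hexadecimal, padded to 24 bits, is 0x9348A6.
Split into bytes (most-significant first): 93 48 A6.
In little-endian order the low byte comes first in memory.
So at ascending addresses the bytes are A6 48 93.

A6 48 93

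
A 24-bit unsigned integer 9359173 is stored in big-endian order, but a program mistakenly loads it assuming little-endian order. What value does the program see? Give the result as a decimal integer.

4575118

9359173 in 24-bit hexadecimal is 0x8ECF45.
Stored big-endian, the bytes at ascending addresses are 8E CF 45.
Read back as little-endian, the first byte is least significant, giving 0x45CF8E.
0x45CF8E = 4575118.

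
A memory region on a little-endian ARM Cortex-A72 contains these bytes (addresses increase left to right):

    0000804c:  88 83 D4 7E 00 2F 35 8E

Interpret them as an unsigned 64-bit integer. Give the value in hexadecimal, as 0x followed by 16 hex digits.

In little-endian order the low byte comes first in memory.
Reassemble most-significant byte first: 8E 35 2F 00 7E D4 83 88 → 0x8E352F007ED48388.

0x8E352F007ED48388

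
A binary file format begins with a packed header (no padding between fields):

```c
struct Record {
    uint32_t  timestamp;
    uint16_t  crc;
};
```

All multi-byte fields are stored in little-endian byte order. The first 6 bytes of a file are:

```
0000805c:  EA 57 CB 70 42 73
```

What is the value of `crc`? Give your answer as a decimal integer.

29506

`crc` follows `timestamp` (4 bytes), so it starts at byte offset 4 and occupies 2 bytes.
Bytes at offsets 4..5: 42 73.
In little-endian order the low byte comes first in memory.
Reassemble most-significant byte first: 73 42 → 0x7342.
0x7342 = 29506.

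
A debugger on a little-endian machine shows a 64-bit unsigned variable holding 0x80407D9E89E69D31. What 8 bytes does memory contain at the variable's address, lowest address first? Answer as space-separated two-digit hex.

Split into bytes (most-significant first): 80 40 7D 9E 89 E6 9D 31.
Little-endian stores the least-significant byte at the lowest address.
So at ascending addresses the bytes are 31 9D E6 89 9E 7D 40 80.

31 9D E6 89 9E 7D 40 80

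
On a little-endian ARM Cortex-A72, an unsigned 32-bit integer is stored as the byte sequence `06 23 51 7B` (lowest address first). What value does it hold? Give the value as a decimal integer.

Little-endian: lowest address holds the least-significant byte.
Reassemble most-significant byte first: 7B 51 23 06 → 0x7B512306.
0x7B512306 = 2068914950.

2068914950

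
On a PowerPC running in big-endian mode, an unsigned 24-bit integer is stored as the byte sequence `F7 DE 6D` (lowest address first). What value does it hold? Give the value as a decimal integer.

In big-endian order the high byte comes first in memory.
The bytes are already most-significant first: 0xF7DE6D.
0xF7DE6D = 16244333.

16244333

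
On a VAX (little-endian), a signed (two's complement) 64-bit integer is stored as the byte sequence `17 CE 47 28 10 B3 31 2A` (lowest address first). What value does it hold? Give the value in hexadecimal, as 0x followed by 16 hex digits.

In little-endian order the low byte comes first in memory.
Reassemble most-significant byte first: 2A 31 B3 10 28 47 CE 17 → 0x2A31B3102847CE17.

0x2A31B3102847CE17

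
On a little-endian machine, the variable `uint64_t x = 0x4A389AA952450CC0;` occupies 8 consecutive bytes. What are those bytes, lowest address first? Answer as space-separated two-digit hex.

Split into bytes (most-significant first): 4A 38 9A A9 52 45 0C C0.
In little-endian order the low byte comes first in memory.
So at ascending addresses the bytes are C0 0C 45 52 A9 9A 38 4A.

C0 0C 45 52 A9 9A 38 4A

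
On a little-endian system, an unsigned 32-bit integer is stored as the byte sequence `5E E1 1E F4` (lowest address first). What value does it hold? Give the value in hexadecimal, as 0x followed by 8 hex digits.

In little-endian order the low byte comes first in memory.
Reassemble most-significant byte first: F4 1E E1 5E → 0xF41EE15E.

0xF41EE15E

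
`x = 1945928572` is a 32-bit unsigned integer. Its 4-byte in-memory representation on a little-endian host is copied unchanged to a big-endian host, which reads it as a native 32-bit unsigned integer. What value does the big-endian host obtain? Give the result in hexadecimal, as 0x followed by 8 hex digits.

0x7C83FC73

1945928572 in 32-bit hexadecimal is 0x73FC837C.
Stored little-endian, the bytes at ascending addresses are 7C 83 FC 73.
Read back as big-endian, the last byte is least significant, giving 0x7C83FC73.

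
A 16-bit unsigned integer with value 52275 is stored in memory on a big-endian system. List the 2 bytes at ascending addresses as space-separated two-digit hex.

CC 33

52275 in hexadecimal, padded to 16 bits, is 0xCC33.
Split into bytes (most-significant first): CC 33.
In big-endian order the high byte comes first in memory.
So the memory order matches the most-significant-first order: CC 33.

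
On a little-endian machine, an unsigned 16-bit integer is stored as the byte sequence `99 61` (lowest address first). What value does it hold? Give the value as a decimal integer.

24985

In little-endian order the low byte comes first in memory.
Reassemble most-significant byte first: 61 99 → 0x6199.
0x6199 = 24985.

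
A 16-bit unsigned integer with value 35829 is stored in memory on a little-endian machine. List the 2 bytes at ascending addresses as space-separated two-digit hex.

F5 8B

35829 in hexadecimal, padded to 16 bits, is 0x8BF5.
Split into bytes (most-significant first): 8B F5.
Little-endian: lowest address holds the least-significant byte.
So at ascending addresses the bytes are F5 8B.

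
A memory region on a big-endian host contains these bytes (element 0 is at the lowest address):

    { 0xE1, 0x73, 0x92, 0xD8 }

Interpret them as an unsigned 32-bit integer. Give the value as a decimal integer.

3782447832

In big-endian order the high byte comes first in memory.
The bytes are already most-significant first: 0xE17392D8.
0xE17392D8 = 3782447832.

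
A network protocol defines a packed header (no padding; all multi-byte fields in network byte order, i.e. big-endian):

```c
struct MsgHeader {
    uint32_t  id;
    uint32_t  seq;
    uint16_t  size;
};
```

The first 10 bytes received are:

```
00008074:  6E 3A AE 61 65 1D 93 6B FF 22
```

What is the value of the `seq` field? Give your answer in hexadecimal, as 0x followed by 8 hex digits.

`seq` follows `id` (4 bytes), so it starts at byte offset 4 and occupies 4 bytes.
Bytes at offsets 4..7: 65 1D 93 6B.
In big-endian order the high byte comes first in memory.
The bytes are already most-significant first: 0x651D936B.

0x651D936B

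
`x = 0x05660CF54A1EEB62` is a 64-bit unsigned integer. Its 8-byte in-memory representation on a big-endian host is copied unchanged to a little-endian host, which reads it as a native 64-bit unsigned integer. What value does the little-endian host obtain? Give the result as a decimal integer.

7127824142531585541

Stored big-endian, the bytes at ascending addresses are 05 66 0C F5 4A 1E EB 62.
Read back as little-endian, the first byte is least significant, giving 0x62EB1E4AF50C6605.
0x62EB1E4AF50C6605 = 7127824142531585541.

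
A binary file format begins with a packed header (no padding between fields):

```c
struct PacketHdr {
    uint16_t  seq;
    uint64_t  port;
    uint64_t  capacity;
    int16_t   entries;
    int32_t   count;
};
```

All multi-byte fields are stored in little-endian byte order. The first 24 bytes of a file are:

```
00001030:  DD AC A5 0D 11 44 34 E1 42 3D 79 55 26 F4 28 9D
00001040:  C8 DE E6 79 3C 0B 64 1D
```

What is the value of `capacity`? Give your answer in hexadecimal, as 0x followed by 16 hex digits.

`capacity` follows `seq` (2 B), `port` (8 B), so it starts at offset 2 + 8 = 10 and occupies 8 bytes.
Bytes at offsets 10..17: 79 55 26 F4 28 9D C8 DE.
Little-endian: lowest address holds the least-significant byte.
Reassemble most-significant byte first: DE C8 9D 28 F4 26 55 79 → 0xDEC89D28F4265579.

0xDEC89D28F4265579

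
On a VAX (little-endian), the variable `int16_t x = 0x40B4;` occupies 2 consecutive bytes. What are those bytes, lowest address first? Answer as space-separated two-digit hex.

B4 40

Split into bytes (most-significant first): 40 B4.
In little-endian order the low byte comes first in memory.
So at ascending addresses the bytes are B4 40.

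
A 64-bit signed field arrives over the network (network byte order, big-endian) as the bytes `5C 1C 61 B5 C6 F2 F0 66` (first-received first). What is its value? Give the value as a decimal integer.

In big-endian order the high byte comes first in memory.
The bytes are already most-significant first: 0x5C1C61B5C6F2F066.
0x5C1C61B5C6F2F066 = 6637287384192053350.

6637287384192053350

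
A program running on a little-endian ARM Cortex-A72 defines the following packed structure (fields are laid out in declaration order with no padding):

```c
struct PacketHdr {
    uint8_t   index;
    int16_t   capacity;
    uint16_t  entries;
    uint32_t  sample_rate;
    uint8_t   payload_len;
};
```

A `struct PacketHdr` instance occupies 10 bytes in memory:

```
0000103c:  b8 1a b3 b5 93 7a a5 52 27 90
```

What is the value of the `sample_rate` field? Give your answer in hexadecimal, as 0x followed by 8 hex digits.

`sample_rate` follows `index` (1 B), `capacity` (2 B), `entries` (2 B), so it starts at offset 1 + 2 + 2 = 5 and occupies 4 bytes.
Bytes at offsets 5..8: 7A A5 52 27.
In little-endian order the low byte comes first in memory.
Reassemble most-significant byte first: 27 52 A5 7A → 0x2752A57A.

0x2752A57A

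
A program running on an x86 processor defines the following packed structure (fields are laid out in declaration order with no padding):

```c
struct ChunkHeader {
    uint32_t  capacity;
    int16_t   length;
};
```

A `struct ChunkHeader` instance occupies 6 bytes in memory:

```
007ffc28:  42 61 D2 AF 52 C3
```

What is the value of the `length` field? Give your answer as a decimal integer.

-15534

`length` follows `capacity` (4 bytes), so it starts at byte offset 4 and occupies 2 bytes.
Bytes at offsets 4..5: 52 C3.
Little-endian stores the least-significant byte at the lowest address.
Reassemble most-significant byte first: C3 52 → 0xC352.
Top bit is set, so as a signed 16-bit value this is 0xC352 − 2^16 = -15534.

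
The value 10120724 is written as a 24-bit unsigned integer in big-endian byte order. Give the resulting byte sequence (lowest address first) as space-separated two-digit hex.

9A 6E 14

10120724 in hexadecimal, padded to 24 bits, is 0x9A6E14.
Split into bytes (most-significant first): 9A 6E 14.
Big-endian stores the most-significant byte at the lowest address.
So the memory order matches the most-significant-first order: 9A 6E 14.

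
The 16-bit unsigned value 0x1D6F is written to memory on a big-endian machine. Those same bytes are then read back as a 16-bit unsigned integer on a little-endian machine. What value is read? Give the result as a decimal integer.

Stored big-endian, the bytes at ascending addresses are 1D 6F.
Read back as little-endian, the first byte is least significant, giving 0x6F1D.
0x6F1D = 28445.

28445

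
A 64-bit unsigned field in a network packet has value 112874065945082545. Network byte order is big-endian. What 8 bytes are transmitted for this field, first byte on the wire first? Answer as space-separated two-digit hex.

112874065945082545 in hexadecimal, padded to 64 bits, is 0x0191025D6D02BAB1.
Split into bytes (most-significant first): 01 91 02 5D 6D 02 BA B1.
In big-endian order the high byte comes first in memory.
So the memory order matches the most-significant-first order: 01 91 02 5D 6D 02 BA B1.

01 91 02 5D 6D 02 BA B1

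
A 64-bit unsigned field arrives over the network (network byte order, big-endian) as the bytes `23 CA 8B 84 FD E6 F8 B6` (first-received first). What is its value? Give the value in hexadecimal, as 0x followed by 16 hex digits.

0x23CA8B84FDE6F8B6

Big-endian stores the most-significant byte at the lowest address.
The bytes are already most-significant first: 0x23CA8B84FDE6F8B6.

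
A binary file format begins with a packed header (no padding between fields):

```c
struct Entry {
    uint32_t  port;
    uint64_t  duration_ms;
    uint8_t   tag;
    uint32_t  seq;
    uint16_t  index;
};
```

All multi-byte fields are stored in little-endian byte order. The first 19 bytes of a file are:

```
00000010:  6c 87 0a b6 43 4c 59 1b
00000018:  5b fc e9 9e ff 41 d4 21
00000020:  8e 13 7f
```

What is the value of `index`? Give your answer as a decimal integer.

32531

`index` follows `port` (4 B), `duration_ms` (8 B), `tag` (1 B), `seq` (4 B), so it starts at offset 4 + 8 + 1 + 4 = 17 and occupies 2 bytes.
Bytes at offsets 17..18: 13 7F.
Little-endian stores the least-significant byte at the lowest address.
Reassemble most-significant byte first: 7F 13 → 0x7F13.
0x7F13 = 32531.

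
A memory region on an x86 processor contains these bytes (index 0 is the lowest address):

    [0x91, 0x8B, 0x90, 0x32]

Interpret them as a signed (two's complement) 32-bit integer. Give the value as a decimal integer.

In little-endian order the low byte comes first in memory.
Reassemble most-significant byte first: 32 90 8B 91 → 0x32908B91.
0x32908B91 = 848333713.

848333713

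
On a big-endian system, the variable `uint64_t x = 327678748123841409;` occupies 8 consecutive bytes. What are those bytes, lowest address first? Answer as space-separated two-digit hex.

04 8C 26 15 D6 5D C3 81

327678748123841409 in hexadecimal, padded to 64 bits, is 0x048C2615D65DC381.
Split into bytes (most-significant first): 04 8C 26 15 D6 5D C3 81.
In big-endian order the high byte comes first in memory.
So the memory order matches the most-significant-first order: 04 8C 26 15 D6 5D C3 81.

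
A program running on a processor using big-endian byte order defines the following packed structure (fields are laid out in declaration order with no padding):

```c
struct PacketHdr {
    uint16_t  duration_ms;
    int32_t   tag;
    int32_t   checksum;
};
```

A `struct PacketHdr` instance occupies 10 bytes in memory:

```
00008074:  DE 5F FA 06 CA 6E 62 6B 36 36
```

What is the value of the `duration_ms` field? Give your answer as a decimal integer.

`duration_ms` is the first field, at byte offset 0, occupying 2 bytes.
Bytes at offsets 0..1: DE 5F.
In big-endian order the high byte comes first in memory.
The bytes are already most-significant first: 0xDE5F.
0xDE5F = 56927.

56927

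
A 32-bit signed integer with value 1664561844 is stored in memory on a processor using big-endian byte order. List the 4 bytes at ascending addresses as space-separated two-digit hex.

1664561844 in hexadecimal, padded to 32 bits, is 0x633732B4.
Split into bytes (most-significant first): 63 37 32 B4.
Big-endian: lowest address holds the most-significant byte.
So the memory order matches the most-significant-first order: 63 37 32 B4.

63 37 32 B4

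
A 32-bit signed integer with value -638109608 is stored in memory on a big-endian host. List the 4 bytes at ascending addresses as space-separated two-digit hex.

D9 F7 38 58

Two's complement of -638109608 in 32 bits: 638109608 = 0x2608C7A8; invert → 0xD9F73857; add 1 → 0xD9F73858.
Split into bytes (most-significant first): D9 F7 38 58.
In big-endian order the high byte comes first in memory.
So the memory order matches the most-significant-first order: D9 F7 38 58.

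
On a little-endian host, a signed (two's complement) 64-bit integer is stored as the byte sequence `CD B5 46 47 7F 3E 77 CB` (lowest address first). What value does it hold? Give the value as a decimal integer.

In little-endian order the low byte comes first in memory.
Reassemble most-significant byte first: CB 77 3E 7F 47 46 B5 CD → 0xCB773E7F4746B5CD.
Top bit is set, so as a signed 64-bit value this is 0xCB773E7F4746B5CD − 2^64 = -3785488245404027443.

-3785488245404027443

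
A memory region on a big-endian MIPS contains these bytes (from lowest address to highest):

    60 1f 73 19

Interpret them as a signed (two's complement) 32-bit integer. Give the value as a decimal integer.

1612673817

Big-endian: lowest address holds the most-significant byte.
The bytes are already most-significant first: 0x601F7319.
0x601F7319 = 1612673817.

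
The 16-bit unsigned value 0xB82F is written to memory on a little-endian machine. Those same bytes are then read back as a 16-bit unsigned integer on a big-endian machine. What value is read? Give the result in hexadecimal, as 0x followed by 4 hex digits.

Stored little-endian, the bytes at ascending addresses are 2F B8.
Read back as big-endian, the last byte is least significant, giving 0x2FB8.

0x2FB8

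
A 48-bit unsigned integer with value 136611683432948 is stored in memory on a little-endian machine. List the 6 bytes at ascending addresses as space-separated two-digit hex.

136611683432948 in hexadecimal, padded to 48 bits, is 0x7C3F62DCF9F4.
Split into bytes (most-significant first): 7C 3F 62 DC F9 F4.
Little-endian: lowest address holds the least-significant byte.
So at ascending addresses the bytes are F4 F9 DC 62 3F 7C.

F4 F9 DC 62 3F 7C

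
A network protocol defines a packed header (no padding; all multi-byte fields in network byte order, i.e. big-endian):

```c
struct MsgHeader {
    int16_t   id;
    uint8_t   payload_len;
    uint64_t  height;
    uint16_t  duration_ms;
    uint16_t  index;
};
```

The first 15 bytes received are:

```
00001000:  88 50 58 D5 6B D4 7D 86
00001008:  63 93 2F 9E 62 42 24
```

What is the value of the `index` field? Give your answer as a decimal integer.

16932

`index` follows `id` (2 B), `payload_len` (1 B), `height` (8 B), `duration_ms` (2 B), so it starts at offset 2 + 1 + 8 + 2 = 13 and occupies 2 bytes.
Bytes at offsets 13..14: 42 24.
In big-endian order the high byte comes first in memory.
The bytes are already most-significant first: 0x4224.
0x4224 = 16932.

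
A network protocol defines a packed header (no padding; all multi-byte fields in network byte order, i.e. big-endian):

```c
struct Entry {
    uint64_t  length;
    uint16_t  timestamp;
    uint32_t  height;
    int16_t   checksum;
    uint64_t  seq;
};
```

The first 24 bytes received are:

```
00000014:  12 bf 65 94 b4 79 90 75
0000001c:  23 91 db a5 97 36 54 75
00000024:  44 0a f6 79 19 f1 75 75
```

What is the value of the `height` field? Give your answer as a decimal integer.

`height` follows `length` (8 B), `timestamp` (2 B), so it starts at offset 8 + 2 = 10 and occupies 4 bytes.
Bytes at offsets 10..13: DB A5 97 36.
Big-endian stores the most-significant byte at the lowest address.
The bytes are already most-significant first: 0xDBA59736.
0xDBA59736 = 3685062454.

3685062454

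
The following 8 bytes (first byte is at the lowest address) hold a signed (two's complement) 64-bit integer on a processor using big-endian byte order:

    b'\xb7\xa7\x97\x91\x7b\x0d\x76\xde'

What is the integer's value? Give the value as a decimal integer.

-5213031392567527714

Big-endian stores the most-significant byte at the lowest address.
The bytes are already most-significant first: 0xB7A797917B0D76DE.
Top bit is set, so as a signed 64-bit value this is 0xB7A797917B0D76DE − 2^64 = -5213031392567527714.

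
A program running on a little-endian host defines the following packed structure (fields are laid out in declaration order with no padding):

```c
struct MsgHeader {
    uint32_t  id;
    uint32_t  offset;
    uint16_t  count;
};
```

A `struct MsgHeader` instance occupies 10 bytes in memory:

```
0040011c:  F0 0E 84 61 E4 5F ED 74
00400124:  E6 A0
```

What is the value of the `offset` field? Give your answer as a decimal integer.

1961713636

`offset` follows `id` (4 bytes), so it starts at byte offset 4 and occupies 4 bytes.
Bytes at offsets 4..7: E4 5F ED 74.
Little-endian: lowest address holds the least-significant byte.
Reassemble most-significant byte first: 74 ED 5F E4 → 0x74ED5FE4.
0x74ED5FE4 = 1961713636.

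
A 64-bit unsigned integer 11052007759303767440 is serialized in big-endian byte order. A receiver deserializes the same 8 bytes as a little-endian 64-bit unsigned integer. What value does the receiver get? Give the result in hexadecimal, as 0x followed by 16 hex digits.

11052007759303767440 in 64-bit hexadecimal is 0x99609E8044297590.
Stored big-endian, the bytes at ascending addresses are 99 60 9E 80 44 29 75 90.
Read back as little-endian, the first byte is least significant, giving 0x90752944809E6099.

0x90752944809E6099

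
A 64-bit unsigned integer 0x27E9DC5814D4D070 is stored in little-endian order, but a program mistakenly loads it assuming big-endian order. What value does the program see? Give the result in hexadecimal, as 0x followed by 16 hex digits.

Stored little-endian, the bytes at ascending addresses are 70 D0 D4 14 58 DC E9 27.
Read back as big-endian, the last byte is least significant, giving 0x70D0D41458DCE927.

0x70D0D41458DCE927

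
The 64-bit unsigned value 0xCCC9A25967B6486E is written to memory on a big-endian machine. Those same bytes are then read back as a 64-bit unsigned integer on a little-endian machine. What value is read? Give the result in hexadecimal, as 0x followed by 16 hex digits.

0x6E48B66759A2C9CC

Stored big-endian, the bytes at ascending addresses are CC C9 A2 59 67 B6 48 6E.
Read back as little-endian, the first byte is least significant, giving 0x6E48B66759A2C9CC.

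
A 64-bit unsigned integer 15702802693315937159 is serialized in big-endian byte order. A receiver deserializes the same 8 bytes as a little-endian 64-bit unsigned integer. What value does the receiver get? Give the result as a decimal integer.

15702802693315937159 in 64-bit hexadecimal is 0xD9EB8FDA4124C387.
Stored big-endian, the bytes at ascending addresses are D9 EB 8F DA 41 24 C3 87.
Read back as little-endian, the first byte is least significant, giving 0x87C32441DA8FEBD9.
0x87C32441DA8FEBD9 = 9782702680837188569.

9782702680837188569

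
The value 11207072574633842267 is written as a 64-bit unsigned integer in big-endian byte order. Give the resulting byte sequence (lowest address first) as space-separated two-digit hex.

9B 87 85 21 07 12 96 5B

11207072574633842267 in hexadecimal, padded to 64 bits, is 0x9B8785210712965B.
Split into bytes (most-significant first): 9B 87 85 21 07 12 96 5B.
Big-endian stores the most-significant byte at the lowest address.
So the memory order matches the most-significant-first order: 9B 87 85 21 07 12 96 5B.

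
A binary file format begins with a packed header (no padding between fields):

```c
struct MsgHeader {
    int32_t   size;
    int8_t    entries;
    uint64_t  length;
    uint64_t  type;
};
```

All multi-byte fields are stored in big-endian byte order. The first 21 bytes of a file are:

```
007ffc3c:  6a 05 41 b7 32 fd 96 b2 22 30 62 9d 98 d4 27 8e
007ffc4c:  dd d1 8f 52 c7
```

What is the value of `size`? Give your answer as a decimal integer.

1778729399

`size` is the first field, at byte offset 0, occupying 4 bytes.
Bytes at offsets 0..3: 6A 05 41 B7.
In big-endian order the high byte comes first in memory.
The bytes are already most-significant first: 0x6A0541B7.
0x6A0541B7 = 1778729399.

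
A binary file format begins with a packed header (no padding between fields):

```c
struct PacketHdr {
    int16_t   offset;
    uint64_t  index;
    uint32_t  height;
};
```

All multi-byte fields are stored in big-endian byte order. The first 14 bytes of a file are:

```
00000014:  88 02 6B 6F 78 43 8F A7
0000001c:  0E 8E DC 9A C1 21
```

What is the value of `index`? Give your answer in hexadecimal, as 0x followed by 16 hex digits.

`index` follows `offset` (2 bytes), so it starts at byte offset 2 and occupies 8 bytes.
Bytes at offsets 2..9: 6B 6F 78 43 8F A7 0E 8E.
In big-endian order the high byte comes first in memory.
The bytes are already most-significant first: 0x6B6F78438FA70E8E.

0x6B6F78438FA70E8E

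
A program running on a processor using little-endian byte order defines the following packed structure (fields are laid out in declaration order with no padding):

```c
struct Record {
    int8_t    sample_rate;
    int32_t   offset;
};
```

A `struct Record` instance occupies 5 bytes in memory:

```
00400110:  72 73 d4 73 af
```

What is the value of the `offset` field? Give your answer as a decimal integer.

-1351363469

`offset` follows `sample_rate` (1 byte), so it starts at byte offset 1 and occupies 4 bytes.
Bytes at offsets 1..4: 73 D4 73 AF.
In little-endian order the low byte comes first in memory.
Reassemble most-significant byte first: AF 73 D4 73 → 0xAF73D473.
Top bit is set, so as a signed 32-bit value this is 0xAF73D473 − 2^32 = -1351363469.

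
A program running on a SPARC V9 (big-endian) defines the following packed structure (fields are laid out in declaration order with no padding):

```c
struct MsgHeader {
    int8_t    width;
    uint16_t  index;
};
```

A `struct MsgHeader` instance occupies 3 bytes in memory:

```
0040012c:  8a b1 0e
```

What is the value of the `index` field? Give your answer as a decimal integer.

`index` follows `width` (1 byte), so it starts at byte offset 1 and occupies 2 bytes.
Bytes at offsets 1..2: B1 0E.
Big-endian stores the most-significant byte at the lowest address.
The bytes are already most-significant first: 0xB10E.
0xB10E = 45326.

45326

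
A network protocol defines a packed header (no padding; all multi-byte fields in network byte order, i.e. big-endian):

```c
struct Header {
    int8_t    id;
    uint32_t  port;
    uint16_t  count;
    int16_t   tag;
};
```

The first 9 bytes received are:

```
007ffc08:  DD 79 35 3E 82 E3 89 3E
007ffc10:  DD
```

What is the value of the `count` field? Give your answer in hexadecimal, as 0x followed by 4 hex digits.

0xE389

`count` follows `id` (1 B), `port` (4 B), so it starts at offset 1 + 4 = 5 and occupies 2 bytes.
Bytes at offsets 5..6: E3 89.
In big-endian order the high byte comes first in memory.
The bytes are already most-significant first: 0xE389.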